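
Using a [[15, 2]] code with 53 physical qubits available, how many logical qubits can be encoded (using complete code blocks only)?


Each code block uses 15 physical qubits for 2 logical qubit(s).
Number of complete blocks = floor(53 / 15) = 3
Logical qubits = 3 * 2
= 6

6


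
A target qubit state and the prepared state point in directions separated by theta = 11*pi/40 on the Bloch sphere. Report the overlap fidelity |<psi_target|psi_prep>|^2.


For states separated by angle theta on Bloch sphere:
F = cos^2(theta/2)
theta = 11*pi/40 = 0.8639
theta/2 = 0.4320
cos(theta/2) = 0.9081
F = 0.8247

0.8247


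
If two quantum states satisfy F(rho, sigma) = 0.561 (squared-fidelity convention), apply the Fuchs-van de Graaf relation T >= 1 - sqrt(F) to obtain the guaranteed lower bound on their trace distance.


Fuchs-van de Graaf (squared-fidelity convention): 1 - sqrt(F) <= T <= sqrt(1 - F).
Lower bound: T >= 1 - sqrt(F)
sqrt(F) = sqrt(0.561) = 0.7490
T >= 1 - 0.7490
T >= 0.2510

0.2510


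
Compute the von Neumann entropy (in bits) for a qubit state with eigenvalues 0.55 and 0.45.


S = -p*log2(p) - (1-p)*log2(1-p)
p = 0.5500, 1-p = 0.4500
= -0.5500 * log2(0.5500) - 0.4500 * log2(0.4500)
= -(-0.4744) - (-0.5184)
= 0.9928

0.9928


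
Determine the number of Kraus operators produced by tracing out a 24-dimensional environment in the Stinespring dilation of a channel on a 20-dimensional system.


Tracing out the environment in an orthonormal basis {|i>_E} gives Kraus operators K_i = <i|_E U |0>_E.
Number of Kraus operators = dim(H_env) = d_env
= 24

24


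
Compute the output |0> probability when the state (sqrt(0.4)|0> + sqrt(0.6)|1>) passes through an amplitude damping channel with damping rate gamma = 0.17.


For amplitude damping with parameter gamma on state sqrt(a)|0> + sqrt(b)|1>:
alpha^2 = 0.4, beta^2 = 0.6
P(|0>) = alpha^2 + gamma * beta^2
= 0.4 + 0.17 * 0.6
= 0.4 + 0.1020
= 0.5020

0.5020


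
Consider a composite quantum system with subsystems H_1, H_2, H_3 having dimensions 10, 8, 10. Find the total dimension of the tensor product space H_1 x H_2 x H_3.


dim(H_1 x H_2 x H_3) = 10 * 8 * 10
= 80 * 10
= 800

800


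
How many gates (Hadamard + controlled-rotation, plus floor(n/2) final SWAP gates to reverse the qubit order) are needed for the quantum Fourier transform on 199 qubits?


Hadamard gates: 199
Controlled rotations: n*(n-1)/2 = 199*198/2 = 19701
SWAP gates: floor(n/2) = floor(199/2) = 99
Total = 199 + 19701 + 99
= 19999

19999


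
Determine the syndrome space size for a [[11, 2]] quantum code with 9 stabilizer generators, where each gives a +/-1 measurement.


Each stabilizer generator gives a binary (+1 or -1) measurement outcome.
With 9 independent generators:
Total syndromes = 2^9
= 512

512


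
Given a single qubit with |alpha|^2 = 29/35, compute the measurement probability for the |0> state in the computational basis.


|alpha|^2 = 29/35 = 0.8286
|beta|^2 = 1 - 29/35 = 6/35 = 0.1714
P(|0>) = |alpha|^2 = 0.8286

0.8286


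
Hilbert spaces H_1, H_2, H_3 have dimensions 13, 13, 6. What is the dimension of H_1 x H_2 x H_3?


dim(H_1 x H_2 x H_3) = 13 * 13 * 6
= 169 * 6
= 1014

1014


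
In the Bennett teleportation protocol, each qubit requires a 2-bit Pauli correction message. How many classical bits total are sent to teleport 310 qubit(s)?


Quantum teleportation requires 2 classical bits per qubit teleported.
310 qubit(s) -> 2 * 310 = 620 classical bits

620


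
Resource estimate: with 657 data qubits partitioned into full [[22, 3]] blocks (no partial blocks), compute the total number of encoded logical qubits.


Each code block uses 22 physical qubits for 3 logical qubit(s).
Number of complete blocks = floor(657 / 22) = 29
Logical qubits = 29 * 3
= 87

87


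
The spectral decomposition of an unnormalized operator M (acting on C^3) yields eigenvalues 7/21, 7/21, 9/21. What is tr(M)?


tr(M) = sum of eigenvalues
= 7/21 + 7/21 + 9/21
= 23/21
= 1.0952

1.0952


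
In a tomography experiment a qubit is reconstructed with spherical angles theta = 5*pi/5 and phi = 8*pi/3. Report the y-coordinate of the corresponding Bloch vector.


theta = 3.1416, phi = 8.3776
r_y = sin(theta)*sin(phi) = 0.0000 * 0.8660
r_y = 0.0000

0.0000


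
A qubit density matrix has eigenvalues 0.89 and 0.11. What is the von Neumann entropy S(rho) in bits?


S = -p*log2(p) - (1-p)*log2(1-p)
p = 0.8900, 1-p = 0.1100
= -0.8900 * log2(0.8900) - 0.1100 * log2(0.1100)
= -(-0.1496) - (-0.3503)
= 0.4999

0.4999


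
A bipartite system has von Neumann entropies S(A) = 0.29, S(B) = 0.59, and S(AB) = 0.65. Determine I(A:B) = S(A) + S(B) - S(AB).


I(A:B) = S(A) + S(B) - S(AB)
= 0.29 + 0.59 - 0.65
= 0.2300

0.2300


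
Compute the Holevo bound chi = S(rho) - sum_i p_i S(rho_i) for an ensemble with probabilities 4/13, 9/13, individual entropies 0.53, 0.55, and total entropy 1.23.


chi = S(rho) - sum_i p_i * S(rho_i)
Weighted entropy = 4/13 * 0.53 + 9/13 * 0.55
= 0.5438
chi = 1.23 - 0.5438
= 0.6862

0.6862


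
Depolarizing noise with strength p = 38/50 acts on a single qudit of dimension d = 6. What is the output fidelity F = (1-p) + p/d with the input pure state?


F = (1-p) + p/d
= (1 - 0.7600) + 0.7600/6
= 0.2400 + 0.1267
= 0.3667

0.3667


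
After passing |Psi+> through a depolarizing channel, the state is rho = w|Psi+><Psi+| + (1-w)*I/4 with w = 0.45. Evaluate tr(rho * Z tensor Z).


|Psi+> = (|01> + |10>)/sqrt(2)
For the pure Bell state, <Z_A Z_B> = -1 (Bell-state Pauli correlator).
The maximally-mixed part I/4 has tr(I/4 * P tensor P) = 0 for any traceless Pauli P.
So <Z_A Z_B>_rho = w * (-1) + (1 - w) * 0
= 0.45 * (-1)
= -0.4500

-0.4500


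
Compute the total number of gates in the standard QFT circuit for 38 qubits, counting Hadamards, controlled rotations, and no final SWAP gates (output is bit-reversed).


Hadamard gates: 38
Controlled rotations: n*(n-1)/2 = 38*37/2 = 703
SWAP gates: 0 (omitted)
Total = 38 + 703
= 741

741


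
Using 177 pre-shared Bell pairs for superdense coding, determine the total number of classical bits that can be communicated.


Superdense coding allows 2 classical bits per shared entangled pair.
177 pair(s) -> 2 * 177 = 354 classical bits

354


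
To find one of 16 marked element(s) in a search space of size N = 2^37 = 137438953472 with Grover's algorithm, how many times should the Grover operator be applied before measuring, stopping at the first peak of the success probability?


After j Grover iterations the success probability is P(j) = sin^2((2j+1)*theta), where sin(theta) = sqrt(k/N).
N = 2^37 = 137438953472, k = 16
sin(theta) = sqrt(k/N) = 1.078959322e-05
theta = arcsin(sqrt(k/N)) = 1.078959322e-05 rad
P(j) reaches its first maximum when (2j+1)*theta is as close as possible to pi/2, i.e. j = round(pi/(4*theta) - 1/2).
pi/(4*theta) - 1/2 = 72791.6941
(For comparison, the common estimate pi/4 * sqrt(N/k) = 72792.1941; the exact maximiser is used here.)
Optimal iterations = 72792

72792


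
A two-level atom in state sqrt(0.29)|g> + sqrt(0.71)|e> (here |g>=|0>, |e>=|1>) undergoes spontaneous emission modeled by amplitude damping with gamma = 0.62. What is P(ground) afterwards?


For amplitude damping with parameter gamma on state sqrt(a)|0> + sqrt(b)|1>:
alpha^2 = 0.29, beta^2 = 0.71
P(|0>) = alpha^2 + gamma * beta^2
= 0.29 + 0.62 * 0.71
= 0.29 + 0.4402
= 0.7302

0.7302


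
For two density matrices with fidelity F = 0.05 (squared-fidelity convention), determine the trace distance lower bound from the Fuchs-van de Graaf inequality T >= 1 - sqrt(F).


Fuchs-van de Graaf (squared-fidelity convention): 1 - sqrt(F) <= T <= sqrt(1 - F).
Lower bound: T >= 1 - sqrt(F)
sqrt(F) = sqrt(0.05) = 0.2236
T >= 1 - 0.2236
T >= 0.7764

0.7764


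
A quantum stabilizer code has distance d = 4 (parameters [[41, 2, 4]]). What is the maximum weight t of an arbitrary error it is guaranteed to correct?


Code parameters: [[41, 2, 4]], distance d = 4.
Number of correctable errors = floor((d-1)/2)
= floor((4 - 1)/2)
= floor(3/2)
= 1

1


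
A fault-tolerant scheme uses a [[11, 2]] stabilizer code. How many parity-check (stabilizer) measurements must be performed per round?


For an [[n,k]] stabilizer code:
Number of stabilizer generators = n - k
= 11 - 2
= 9

9


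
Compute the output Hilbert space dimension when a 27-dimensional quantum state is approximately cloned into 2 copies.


Output space = H^(tensor 2) where dim(H) = 27
dim = 27^2
= 729

729


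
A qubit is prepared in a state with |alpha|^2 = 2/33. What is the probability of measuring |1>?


|alpha|^2 = 2/33 = 0.0606
|beta|^2 = 1 - 2/33 = 31/33 = 0.9394
P(|1>) = |beta|^2 = 0.9394

0.9394


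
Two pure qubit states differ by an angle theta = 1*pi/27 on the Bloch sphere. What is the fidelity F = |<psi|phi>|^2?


For states separated by angle theta on Bloch sphere:
F = cos^2(theta/2)
theta = 1*pi/27 = 0.1164
theta/2 = 0.0582
cos(theta/2) = 0.9983
F = 0.9966

0.9966


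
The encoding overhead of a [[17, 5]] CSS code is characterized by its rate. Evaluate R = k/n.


Code rate R = k/n
= 5/17
= 0.2941

0.2941


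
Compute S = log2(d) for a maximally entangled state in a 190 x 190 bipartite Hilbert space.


For a maximally entangled state in d x d:
S = log2(d) = log2(190)
= 7.5699

7.5699


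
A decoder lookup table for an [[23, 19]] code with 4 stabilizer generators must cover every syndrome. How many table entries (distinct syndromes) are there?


Each stabilizer generator gives a binary (+1 or -1) measurement outcome.
With 4 independent generators:
Total syndromes = 2^4
= 16

16


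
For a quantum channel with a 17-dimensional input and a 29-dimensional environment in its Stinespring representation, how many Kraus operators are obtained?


Tracing out the environment in an orthonormal basis {|i>_E} gives Kraus operators K_i = <i|_E U |0>_E.
Number of Kraus operators = dim(H_env) = d_env
= 29

29


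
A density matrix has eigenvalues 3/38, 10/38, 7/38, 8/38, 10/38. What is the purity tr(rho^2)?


tr(rho^2) = sum of eigenvalues squared
= (3/38)^2 + (10/38)^2 + (7/38)^2 + (8/38)^2 + (10/38)^2
= (9 + 100 + 49 + 64 + 100) / 1444
= 322/1444
= 0.2230

0.2230


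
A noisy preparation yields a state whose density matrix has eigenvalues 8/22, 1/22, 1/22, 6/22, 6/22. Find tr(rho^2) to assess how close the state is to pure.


tr(rho^2) = sum of eigenvalues squared
= (8/22)^2 + (1/22)^2 + (1/22)^2 + (6/22)^2 + (6/22)^2
= (64 + 1 + 1 + 36 + 36) / 484
= 138/484
= 0.2851

0.2851


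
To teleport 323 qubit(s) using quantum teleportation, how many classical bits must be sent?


Quantum teleportation requires 2 classical bits per qubit teleported.
323 qubit(s) -> 2 * 323 = 646 classical bits

646


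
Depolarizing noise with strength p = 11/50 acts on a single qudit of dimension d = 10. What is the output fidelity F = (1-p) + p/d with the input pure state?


F = (1-p) + p/d
= (1 - 0.2200) + 0.2200/10
= 0.7800 + 0.0220
= 0.8020

0.8020


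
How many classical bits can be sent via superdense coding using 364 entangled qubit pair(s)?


Superdense coding allows 2 classical bits per shared entangled pair.
364 pair(s) -> 2 * 364 = 728 classical bits

728


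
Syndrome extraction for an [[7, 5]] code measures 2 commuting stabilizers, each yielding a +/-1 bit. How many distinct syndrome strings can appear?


Each stabilizer generator gives a binary (+1 or -1) measurement outcome.
With 2 independent generators:
Total syndromes = 2^2
= 4

4


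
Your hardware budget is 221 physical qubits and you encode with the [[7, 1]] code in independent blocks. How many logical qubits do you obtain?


Each code block uses 7 physical qubits for 1 logical qubit(s).
Number of complete blocks = floor(221 / 7) = 31
Logical qubits = 31 * 1
= 31

31


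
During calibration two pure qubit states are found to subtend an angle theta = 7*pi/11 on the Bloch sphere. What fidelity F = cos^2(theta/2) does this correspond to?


For states separated by angle theta on Bloch sphere:
F = cos^2(theta/2)
theta = 7*pi/11 = 1.9992
theta/2 = 0.9996
cos(theta/2) = 0.5406
F = 0.2923

0.2923


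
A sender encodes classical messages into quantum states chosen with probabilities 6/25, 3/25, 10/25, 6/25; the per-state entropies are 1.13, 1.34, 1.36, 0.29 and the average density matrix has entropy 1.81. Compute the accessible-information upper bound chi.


chi = S(rho) - sum_i p_i * S(rho_i)
Weighted entropy = 6/25 * 1.13 + 3/25 * 1.34 + 10/25 * 1.36 + 6/25 * 0.29
= 1.0456
chi = 1.81 - 1.0456
= 0.7644

0.7644


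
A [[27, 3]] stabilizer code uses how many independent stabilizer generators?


For an [[n,k]] stabilizer code:
Number of stabilizer generators = n - k
= 27 - 3
= 24

24


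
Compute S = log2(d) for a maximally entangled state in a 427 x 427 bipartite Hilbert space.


For a maximally entangled state in d x d:
S = log2(d) = log2(427)
= 8.7381

8.7381


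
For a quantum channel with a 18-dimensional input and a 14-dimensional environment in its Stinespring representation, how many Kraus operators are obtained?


Tracing out the environment in an orthonormal basis {|i>_E} gives Kraus operators K_i = <i|_E U |0>_E.
Number of Kraus operators = dim(H_env) = d_env
= 14

14


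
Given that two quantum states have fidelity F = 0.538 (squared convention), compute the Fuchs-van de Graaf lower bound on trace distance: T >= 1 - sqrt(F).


Fuchs-van de Graaf (squared-fidelity convention): 1 - sqrt(F) <= T <= sqrt(1 - F).
Lower bound: T >= 1 - sqrt(F)
sqrt(F) = sqrt(0.538) = 0.7335
T >= 1 - 0.7335
T >= 0.2665

0.2665


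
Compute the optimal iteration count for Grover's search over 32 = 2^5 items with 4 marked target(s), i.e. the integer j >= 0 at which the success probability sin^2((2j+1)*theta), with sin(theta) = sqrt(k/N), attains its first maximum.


After j Grover iterations the success probability is P(j) = sin^2((2j+1)*theta), where sin(theta) = sqrt(k/N).
N = 2^5 = 32, k = 4
sin(theta) = sqrt(k/N) = 0.3535533906
theta = arcsin(sqrt(k/N)) = 0.3613671239 rad
P(j) reaches its first maximum when (2j+1)*theta is as close as possible to pi/2, i.e. j = round(pi/(4*theta) - 1/2).
pi/(4*theta) - 1/2 = 1.6734
(For comparison, the common estimate pi/4 * sqrt(N/k) = 2.2214; the exact maximiser is used here.)
Optimal iterations = 2

2


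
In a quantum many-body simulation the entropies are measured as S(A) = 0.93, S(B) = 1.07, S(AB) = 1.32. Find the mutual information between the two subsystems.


I(A:B) = S(A) + S(B) - S(AB)
= 0.93 + 1.07 - 1.32
= 0.6800

0.6800


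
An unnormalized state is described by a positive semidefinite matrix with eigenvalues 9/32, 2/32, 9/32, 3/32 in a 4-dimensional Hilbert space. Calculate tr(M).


tr(M) = sum of eigenvalues
= 9/32 + 2/32 + 9/32 + 3/32
= 23/32
= 0.7188

0.7188


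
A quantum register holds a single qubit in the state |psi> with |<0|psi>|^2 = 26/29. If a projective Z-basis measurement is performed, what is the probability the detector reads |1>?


|alpha|^2 = 26/29 = 0.8966
|beta|^2 = 1 - 26/29 = 3/29 = 0.1034
P(|1>) = |beta|^2 = 0.1034

0.1034


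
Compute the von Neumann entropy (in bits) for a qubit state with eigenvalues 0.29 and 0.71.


S = -p*log2(p) - (1-p)*log2(1-p)
p = 0.2900, 1-p = 0.7100
= -0.2900 * log2(0.2900) - 0.7100 * log2(0.7100)
= -(-0.5179) - (-0.3508)
= 0.8687

0.8687


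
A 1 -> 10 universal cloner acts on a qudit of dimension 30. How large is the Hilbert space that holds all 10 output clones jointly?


Output space = H^(tensor 10) where dim(H) = 30
dim = 30^10
= 900 (after 2 factors)
= 27000 (after 3 factors)
= 810000 (after 4 factors)
= 24300000 (after 5 factors)
= 729000000 (after 6 factors)
= 21870000000 (after 7 factors)
= 656100000000 (after 8 factors)
= 19683000000000 (after 9 factors)
= 590490000000000 (after 10 factors)
= 590490000000000

590490000000000


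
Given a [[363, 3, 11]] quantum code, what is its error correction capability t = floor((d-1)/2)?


Code parameters: [[363, 3, 11]], distance d = 11.
Number of correctable errors = floor((d-1)/2)
= floor((11 - 1)/2)
= floor(10/2)
= 5

5


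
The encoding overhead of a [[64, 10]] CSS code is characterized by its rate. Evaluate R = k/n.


Code rate R = k/n
= 10/64
= 0.1562

0.1562


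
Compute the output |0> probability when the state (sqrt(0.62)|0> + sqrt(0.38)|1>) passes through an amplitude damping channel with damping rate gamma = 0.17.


For amplitude damping with parameter gamma on state sqrt(a)|0> + sqrt(b)|1>:
alpha^2 = 0.62, beta^2 = 0.38
P(|0>) = alpha^2 + gamma * beta^2
= 0.62 + 0.17 * 0.38
= 0.62 + 0.0646
= 0.6846

0.6846


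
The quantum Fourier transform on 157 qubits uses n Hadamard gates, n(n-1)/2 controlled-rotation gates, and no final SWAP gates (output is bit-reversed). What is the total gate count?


Hadamard gates: 157
Controlled rotations: n*(n-1)/2 = 157*156/2 = 12246
SWAP gates: 0 (omitted)
Total = 157 + 12246
= 12403

12403


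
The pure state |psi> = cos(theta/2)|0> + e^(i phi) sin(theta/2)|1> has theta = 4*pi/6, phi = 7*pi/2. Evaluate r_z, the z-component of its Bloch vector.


theta = 2.0944, phi = 10.9956
r_z = cos(theta) = -0.5000

-0.5000


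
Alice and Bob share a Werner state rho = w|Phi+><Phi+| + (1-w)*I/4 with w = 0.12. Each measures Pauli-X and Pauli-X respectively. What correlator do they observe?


|Phi+> = (|00> + |11>)/sqrt(2)
For the pure Bell state, <X_A X_B> = +1 (Bell-state Pauli correlator).
The maximally-mixed part I/4 has tr(I/4 * P tensor P) = 0 for any traceless Pauli P.
So <X_A X_B>_rho = w * (+1) + (1 - w) * 0
= 0.12 * (+1)
= 0.1200

0.1200


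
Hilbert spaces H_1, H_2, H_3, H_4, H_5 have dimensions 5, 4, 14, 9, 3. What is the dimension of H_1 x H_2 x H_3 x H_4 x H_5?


dim(H_1 x H_2 x H_3 x H_4 x H_5) = 5 * 4 * 14 * 9 * 3
= 20 * 14 * 9 * 3
= 280 * 9 * 3
= 2520 * 3
= 7560

7560


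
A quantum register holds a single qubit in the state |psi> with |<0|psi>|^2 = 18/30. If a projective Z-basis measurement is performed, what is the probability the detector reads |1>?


|alpha|^2 = 18/30 = 0.6000
|beta|^2 = 1 - 18/30 = 12/30 = 0.4000
P(|1>) = |beta|^2 = 0.4000

0.4000


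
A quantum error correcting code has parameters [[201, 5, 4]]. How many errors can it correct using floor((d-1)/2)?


Code parameters: [[201, 5, 4]], distance d = 4.
Number of correctable errors = floor((d-1)/2)
= floor((4 - 1)/2)
= floor(3/2)
= 1

1


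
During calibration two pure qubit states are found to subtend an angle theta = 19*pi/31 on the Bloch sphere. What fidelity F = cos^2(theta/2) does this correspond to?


For states separated by angle theta on Bloch sphere:
F = cos^2(theta/2)
theta = 19*pi/31 = 1.9255
theta/2 = 0.9627
cos(theta/2) = 0.5713
F = 0.3263

0.3263


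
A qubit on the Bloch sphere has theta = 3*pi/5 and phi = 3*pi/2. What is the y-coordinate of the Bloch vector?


theta = 1.8850, phi = 4.7124
r_y = sin(theta)*sin(phi) = 0.9511 * -1.0000
r_y = -0.9511

-0.9511


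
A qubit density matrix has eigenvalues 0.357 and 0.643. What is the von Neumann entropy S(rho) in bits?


S = -p*log2(p) - (1-p)*log2(1-p)
p = 0.3570, 1-p = 0.6430
= -0.3570 * log2(0.3570) - 0.6430 * log2(0.6430)
= -(-0.5305) - (-0.4097)
= 0.9402

0.9402


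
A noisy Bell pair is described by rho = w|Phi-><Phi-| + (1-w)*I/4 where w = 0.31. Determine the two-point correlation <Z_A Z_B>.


|Phi-> = (|00> - |11>)/sqrt(2)
For the pure Bell state, <Z_A Z_B> = +1 (Bell-state Pauli correlator).
The maximally-mixed part I/4 has tr(I/4 * P tensor P) = 0 for any traceless Pauli P.
So <Z_A Z_B>_rho = w * (+1) + (1 - w) * 0
= 0.31 * (+1)
= 0.3100

0.3100


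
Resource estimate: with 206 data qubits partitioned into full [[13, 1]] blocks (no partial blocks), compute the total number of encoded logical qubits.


Each code block uses 13 physical qubits for 1 logical qubit(s).
Number of complete blocks = floor(206 / 13) = 15
Logical qubits = 15 * 1
= 15

15


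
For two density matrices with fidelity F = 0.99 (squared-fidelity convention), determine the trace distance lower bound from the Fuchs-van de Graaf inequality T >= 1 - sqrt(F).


Fuchs-van de Graaf (squared-fidelity convention): 1 - sqrt(F) <= T <= sqrt(1 - F).
Lower bound: T >= 1 - sqrt(F)
sqrt(F) = sqrt(0.99) = 0.9950
T >= 1 - 0.9950
T >= 0.0050

0.0050


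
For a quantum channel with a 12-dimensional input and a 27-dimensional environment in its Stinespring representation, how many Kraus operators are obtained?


Tracing out the environment in an orthonormal basis {|i>_E} gives Kraus operators K_i = <i|_E U |0>_E.
Number of Kraus operators = dim(H_env) = d_env
= 27

27


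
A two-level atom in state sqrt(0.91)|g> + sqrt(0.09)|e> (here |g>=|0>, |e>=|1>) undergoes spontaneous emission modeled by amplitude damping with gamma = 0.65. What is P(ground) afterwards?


For amplitude damping with parameter gamma on state sqrt(a)|0> + sqrt(b)|1>:
alpha^2 = 0.91, beta^2 = 0.09
P(|0>) = alpha^2 + gamma * beta^2
= 0.91 + 0.65 * 0.09
= 0.91 + 0.0585
= 0.9685

0.9685


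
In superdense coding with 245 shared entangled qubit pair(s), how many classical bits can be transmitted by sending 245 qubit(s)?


Superdense coding allows 2 classical bits per shared entangled pair.
245 pair(s) -> 2 * 245 = 490 classical bits

490


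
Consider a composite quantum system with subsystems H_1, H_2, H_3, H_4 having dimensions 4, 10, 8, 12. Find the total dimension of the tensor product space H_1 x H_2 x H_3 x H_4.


dim(H_1 x H_2 x H_3 x H_4) = 4 * 10 * 8 * 12
= 40 * 8 * 12
= 320 * 12
= 3840

3840


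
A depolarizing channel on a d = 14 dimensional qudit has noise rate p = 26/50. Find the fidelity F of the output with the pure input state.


F = (1-p) + p/d
= (1 - 0.5200) + 0.5200/14
= 0.4800 + 0.0371
= 0.5171

0.5171


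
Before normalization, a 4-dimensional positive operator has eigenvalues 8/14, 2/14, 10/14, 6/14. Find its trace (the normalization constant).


tr(M) = sum of eigenvalues
= 8/14 + 2/14 + 10/14 + 6/14
= 26/14
= 1.8571

1.8571


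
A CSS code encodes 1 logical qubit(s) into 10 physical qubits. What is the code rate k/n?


Code rate R = k/n
= 1/10
= 0.1000

0.1000


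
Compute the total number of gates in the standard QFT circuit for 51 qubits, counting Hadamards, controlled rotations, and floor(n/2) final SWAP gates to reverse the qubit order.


Hadamard gates: 51
Controlled rotations: n*(n-1)/2 = 51*50/2 = 1275
SWAP gates: floor(n/2) = floor(51/2) = 25
Total = 51 + 1275 + 25
= 1351

1351


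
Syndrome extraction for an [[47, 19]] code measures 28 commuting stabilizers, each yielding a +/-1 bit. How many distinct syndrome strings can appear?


Each stabilizer generator gives a binary (+1 or -1) measurement outcome.
With 28 independent generators:
Total syndromes = 2^28
= 268435456

268435456


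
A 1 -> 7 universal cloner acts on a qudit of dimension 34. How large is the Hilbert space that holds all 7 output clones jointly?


Output space = H^(tensor 7) where dim(H) = 34
dim = 34^7
= 1156 (after 2 factors)
= 39304 (after 3 factors)
= 1336336 (after 4 factors)
= 45435424 (after 5 factors)
= 1544804416 (after 6 factors)
= 52523350144 (after 7 factors)
= 52523350144

52523350144


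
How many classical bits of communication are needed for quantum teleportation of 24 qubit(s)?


Quantum teleportation requires 2 classical bits per qubit teleported.
24 qubit(s) -> 2 * 24 = 48 classical bits

48


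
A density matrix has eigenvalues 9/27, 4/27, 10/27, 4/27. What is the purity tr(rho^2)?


tr(rho^2) = sum of eigenvalues squared
= (9/27)^2 + (4/27)^2 + (10/27)^2 + (4/27)^2
= (81 + 16 + 100 + 16) / 729
= 213/729
= 0.2922

0.2922


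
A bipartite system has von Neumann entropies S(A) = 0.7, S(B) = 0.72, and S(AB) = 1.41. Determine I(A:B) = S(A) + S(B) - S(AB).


I(A:B) = S(A) + S(B) - S(AB)
= 0.7 + 0.72 - 1.41
= 0.0100

0.0100


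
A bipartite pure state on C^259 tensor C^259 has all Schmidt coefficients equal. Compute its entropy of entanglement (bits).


For a maximally entangled state in d x d:
S = log2(d) = log2(259)
= 8.0168

8.0168


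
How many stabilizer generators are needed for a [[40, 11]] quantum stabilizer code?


For an [[n,k]] stabilizer code:
Number of stabilizer generators = n - k
= 40 - 11
= 29

29


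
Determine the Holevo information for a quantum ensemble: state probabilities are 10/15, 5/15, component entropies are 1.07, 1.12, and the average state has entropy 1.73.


chi = S(rho) - sum_i p_i * S(rho_i)
Weighted entropy = 10/15 * 1.07 + 5/15 * 1.12
= 1.0867
chi = 1.73 - 1.0867
= 0.6433

0.6433


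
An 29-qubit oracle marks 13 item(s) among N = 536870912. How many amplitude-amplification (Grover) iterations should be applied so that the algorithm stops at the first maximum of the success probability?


After j Grover iterations the success probability is P(j) = sin^2((2j+1)*theta), where sin(theta) = sqrt(k/N).
N = 2^29 = 536870912, k = 13
sin(theta) = sqrt(k/N) = 0.0001556097264
theta = arcsin(sqrt(k/N)) = 0.000155609727 rad
P(j) reaches its first maximum when (2j+1)*theta is as close as possible to pi/2, i.e. j = round(pi/(4*theta) - 1/2).
pi/(4*theta) - 1/2 = 5046.7305
(For comparison, the common estimate pi/4 * sqrt(N/k) = 5047.2305; the exact maximiser is used here.)
Optimal iterations = 5047

5047


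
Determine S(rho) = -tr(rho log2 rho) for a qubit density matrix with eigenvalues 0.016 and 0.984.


S = -p*log2(p) - (1-p)*log2(1-p)
p = 0.0160, 1-p = 0.9840
= -0.0160 * log2(0.0160) - 0.9840 * log2(0.9840)
= -(-0.0955) - (-0.0229)
= 0.1184

0.1184


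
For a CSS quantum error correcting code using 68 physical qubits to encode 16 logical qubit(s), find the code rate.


Code rate R = k/n
= 16/68
= 0.2353

0.2353


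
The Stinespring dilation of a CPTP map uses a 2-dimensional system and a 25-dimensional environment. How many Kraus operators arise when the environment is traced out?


Tracing out the environment in an orthonormal basis {|i>_E} gives Kraus operators K_i = <i|_E U |0>_E.
Number of Kraus operators = dim(H_env) = d_env
= 25

25


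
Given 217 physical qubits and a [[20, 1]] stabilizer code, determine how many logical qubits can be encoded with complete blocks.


Each code block uses 20 physical qubits for 1 logical qubit(s).
Number of complete blocks = floor(217 / 20) = 10
Logical qubits = 10 * 1
= 10

10


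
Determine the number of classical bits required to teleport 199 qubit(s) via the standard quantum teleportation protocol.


Quantum teleportation requires 2 classical bits per qubit teleported.
199 qubit(s) -> 2 * 199 = 398 classical bits

398


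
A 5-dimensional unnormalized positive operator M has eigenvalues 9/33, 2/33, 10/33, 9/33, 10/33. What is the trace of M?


tr(M) = sum of eigenvalues
= 9/33 + 2/33 + 10/33 + 9/33 + 10/33
= 40/33
= 1.2121

1.2121


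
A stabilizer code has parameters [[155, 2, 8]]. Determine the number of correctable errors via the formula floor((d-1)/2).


Code parameters: [[155, 2, 8]], distance d = 8.
Number of correctable errors = floor((d-1)/2)
= floor((8 - 1)/2)
= floor(7/2)
= 3

3


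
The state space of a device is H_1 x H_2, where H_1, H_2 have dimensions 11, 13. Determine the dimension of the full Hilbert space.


dim(H_1 x H_2) = 11 * 13
= 143

143


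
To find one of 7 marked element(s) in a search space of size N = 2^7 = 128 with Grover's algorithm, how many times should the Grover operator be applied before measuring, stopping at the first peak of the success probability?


After j Grover iterations the success probability is P(j) = sin^2((2j+1)*theta), where sin(theta) = sqrt(k/N).
N = 2^7 = 128, k = 7
sin(theta) = sqrt(k/N) = 0.2338535867
theta = arcsin(sqrt(k/N)) = 0.2360392927 rad
P(j) reaches its first maximum when (2j+1)*theta is as close as possible to pi/2, i.e. j = round(pi/(4*theta) - 1/2).
pi/(4*theta) - 1/2 = 2.8274
(For comparison, the common estimate pi/4 * sqrt(N/k) = 3.3585; the exact maximiser is used here.)
Optimal iterations = 3

3


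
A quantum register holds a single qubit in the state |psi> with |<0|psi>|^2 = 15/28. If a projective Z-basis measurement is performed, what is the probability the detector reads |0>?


|alpha|^2 = 15/28 = 0.5357
|beta|^2 = 1 - 15/28 = 13/28 = 0.4643
P(|0>) = |alpha|^2 = 0.5357

0.5357


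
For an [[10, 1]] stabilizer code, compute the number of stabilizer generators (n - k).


For an [[n,k]] stabilizer code:
Number of stabilizer generators = n - k
= 10 - 1
= 9

9


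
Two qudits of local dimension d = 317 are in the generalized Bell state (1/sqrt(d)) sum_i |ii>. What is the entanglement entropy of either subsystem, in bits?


For a maximally entangled state in d x d:
S = log2(d) = log2(317)
= 8.3083

8.3083


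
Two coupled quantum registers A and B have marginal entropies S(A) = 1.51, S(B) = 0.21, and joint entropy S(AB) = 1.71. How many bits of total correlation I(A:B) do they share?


I(A:B) = S(A) + S(B) - S(AB)
= 1.51 + 0.21 - 1.71
= 0.0100

0.0100


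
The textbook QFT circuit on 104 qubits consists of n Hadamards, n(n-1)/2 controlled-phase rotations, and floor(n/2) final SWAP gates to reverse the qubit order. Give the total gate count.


Hadamard gates: 104
Controlled rotations: n*(n-1)/2 = 104*103/2 = 5356
SWAP gates: floor(n/2) = floor(104/2) = 52
Total = 104 + 5356 + 52
= 5512

5512


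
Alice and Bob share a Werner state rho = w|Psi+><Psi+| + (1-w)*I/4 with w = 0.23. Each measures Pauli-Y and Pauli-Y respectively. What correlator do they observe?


|Psi+> = (|01> + |10>)/sqrt(2)
For the pure Bell state, <Y_A Y_B> = +1 (Bell-state Pauli correlator).
The maximally-mixed part I/4 has tr(I/4 * P tensor P) = 0 for any traceless Pauli P.
So <Y_A Y_B>_rho = w * (+1) + (1 - w) * 0
= 0.23 * (+1)
= 0.2300

0.2300


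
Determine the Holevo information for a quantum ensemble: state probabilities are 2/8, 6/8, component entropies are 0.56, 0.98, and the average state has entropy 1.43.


chi = S(rho) - sum_i p_i * S(rho_i)
Weighted entropy = 2/8 * 0.56 + 6/8 * 0.98
= 0.8750
chi = 1.43 - 0.8750
= 0.5550

0.5550


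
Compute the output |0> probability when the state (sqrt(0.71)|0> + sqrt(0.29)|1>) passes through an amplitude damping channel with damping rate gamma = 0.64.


For amplitude damping with parameter gamma on state sqrt(a)|0> + sqrt(b)|1>:
alpha^2 = 0.71, beta^2 = 0.29
P(|0>) = alpha^2 + gamma * beta^2
= 0.71 + 0.64 * 0.29
= 0.71 + 0.1856
= 0.8956

0.8956


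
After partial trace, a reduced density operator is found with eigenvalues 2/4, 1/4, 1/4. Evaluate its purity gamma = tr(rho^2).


tr(rho^2) = sum of eigenvalues squared
= (2/4)^2 + (1/4)^2 + (1/4)^2
= (4 + 1 + 1) / 16
= 6/16
= 0.3750

0.3750


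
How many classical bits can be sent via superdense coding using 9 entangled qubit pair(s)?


Superdense coding allows 2 classical bits per shared entangled pair.
9 pair(s) -> 2 * 9 = 18 classical bits

18


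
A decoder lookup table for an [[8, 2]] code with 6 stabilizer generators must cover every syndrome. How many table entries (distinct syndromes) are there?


Each stabilizer generator gives a binary (+1 or -1) measurement outcome.
With 6 independent generators:
Total syndromes = 2^6
= 64

64


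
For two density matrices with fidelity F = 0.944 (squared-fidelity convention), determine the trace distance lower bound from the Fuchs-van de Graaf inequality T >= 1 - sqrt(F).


Fuchs-van de Graaf (squared-fidelity convention): 1 - sqrt(F) <= T <= sqrt(1 - F).
Lower bound: T >= 1 - sqrt(F)
sqrt(F) = sqrt(0.944) = 0.9716
T >= 1 - 0.9716
T >= 0.0284

0.0284


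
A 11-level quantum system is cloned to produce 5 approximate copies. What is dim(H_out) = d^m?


Output space = H^(tensor 5) where dim(H) = 11
dim = 11^5
= 121 (after 2 factors)
= 1331 (after 3 factors)
= 14641 (after 4 factors)
= 161051 (after 5 factors)
= 161051

161051


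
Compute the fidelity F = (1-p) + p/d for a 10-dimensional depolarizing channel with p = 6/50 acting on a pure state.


F = (1-p) + p/d
= (1 - 0.1200) + 0.1200/10
= 0.8800 + 0.0120
= 0.8920

0.8920


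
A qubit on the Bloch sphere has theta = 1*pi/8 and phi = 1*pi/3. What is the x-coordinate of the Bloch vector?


theta = 0.3927, phi = 1.0472
r_x = sin(theta)*cos(phi) = 0.3827 * 0.5000
r_x = 0.1913

0.1913


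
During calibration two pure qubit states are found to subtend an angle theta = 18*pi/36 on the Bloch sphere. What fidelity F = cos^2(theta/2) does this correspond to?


For states separated by angle theta on Bloch sphere:
F = cos^2(theta/2)
theta = 18*pi/36 = 1.5708
theta/2 = 0.7854
cos(theta/2) = 0.7071
F = 0.5000

0.5000


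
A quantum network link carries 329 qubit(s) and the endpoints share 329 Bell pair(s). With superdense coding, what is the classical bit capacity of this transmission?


Superdense coding allows 2 classical bits per shared entangled pair.
329 pair(s) -> 2 * 329 = 658 classical bits

658


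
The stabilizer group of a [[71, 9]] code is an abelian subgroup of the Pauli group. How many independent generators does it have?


For an [[n,k]] stabilizer code:
Number of stabilizer generators = n - k
= 71 - 9
= 62

62


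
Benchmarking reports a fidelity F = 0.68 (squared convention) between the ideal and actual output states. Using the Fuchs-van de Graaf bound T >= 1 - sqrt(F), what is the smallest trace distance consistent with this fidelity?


Fuchs-van de Graaf (squared-fidelity convention): 1 - sqrt(F) <= T <= sqrt(1 - F).
Lower bound: T >= 1 - sqrt(F)
sqrt(F) = sqrt(0.68) = 0.8246
T >= 1 - 0.8246
T >= 0.1754

0.1754


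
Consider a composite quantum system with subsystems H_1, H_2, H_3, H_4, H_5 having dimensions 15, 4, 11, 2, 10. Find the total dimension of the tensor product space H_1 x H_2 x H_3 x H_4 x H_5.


dim(H_1 x H_2 x H_3 x H_4 x H_5) = 15 * 4 * 11 * 2 * 10
= 60 * 11 * 2 * 10
= 660 * 2 * 10
= 1320 * 10
= 13200

13200


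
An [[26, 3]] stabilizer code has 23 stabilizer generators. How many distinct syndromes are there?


Each stabilizer generator gives a binary (+1 or -1) measurement outcome.
With 23 independent generators:
Total syndromes = 2^23
= 8388608

8388608


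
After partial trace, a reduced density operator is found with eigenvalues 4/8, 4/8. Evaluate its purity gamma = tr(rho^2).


tr(rho^2) = sum of eigenvalues squared
= (4/8)^2 + (4/8)^2
= (16 + 16) / 64
= 32/64
= 0.5000

0.5000


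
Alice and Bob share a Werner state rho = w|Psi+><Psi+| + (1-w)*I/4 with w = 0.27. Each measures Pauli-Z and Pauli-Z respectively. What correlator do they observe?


|Psi+> = (|01> + |10>)/sqrt(2)
For the pure Bell state, <Z_A Z_B> = -1 (Bell-state Pauli correlator).
The maximally-mixed part I/4 has tr(I/4 * P tensor P) = 0 for any traceless Pauli P.
So <Z_A Z_B>_rho = w * (-1) + (1 - w) * 0
= 0.27 * (-1)
= -0.2700

-0.2700


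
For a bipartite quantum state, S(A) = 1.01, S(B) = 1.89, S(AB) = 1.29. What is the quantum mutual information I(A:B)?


I(A:B) = S(A) + S(B) - S(AB)
= 1.01 + 1.89 - 1.29
= 1.6100

1.6100


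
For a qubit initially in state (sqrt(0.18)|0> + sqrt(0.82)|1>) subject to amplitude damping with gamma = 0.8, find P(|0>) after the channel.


For amplitude damping with parameter gamma on state sqrt(a)|0> + sqrt(b)|1>:
alpha^2 = 0.18, beta^2 = 0.82
P(|0>) = alpha^2 + gamma * beta^2
= 0.18 + 0.8 * 0.82
= 0.18 + 0.6560
= 0.8360

0.8360


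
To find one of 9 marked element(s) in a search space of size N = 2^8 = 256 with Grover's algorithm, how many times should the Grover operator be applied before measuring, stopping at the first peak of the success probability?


After j Grover iterations the success probability is P(j) = sin^2((2j+1)*theta), where sin(theta) = sqrt(k/N).
N = 2^8 = 256, k = 9
sin(theta) = sqrt(k/N) = 0.1875
theta = arcsin(sqrt(k/N)) = 0.1886163862 rad
P(j) reaches its first maximum when (2j+1)*theta is as close as possible to pi/2, i.e. j = round(pi/(4*theta) - 1/2).
pi/(4*theta) - 1/2 = 3.6640
(For comparison, the common estimate pi/4 * sqrt(N/k) = 4.1888; the exact maximiser is used here.)
Optimal iterations = 4

4


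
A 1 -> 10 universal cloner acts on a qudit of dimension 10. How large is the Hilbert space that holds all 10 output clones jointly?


Output space = H^(tensor 10) where dim(H) = 10
dim = 10^10
= 100 (after 2 factors)
= 1000 (after 3 factors)
= 10000 (after 4 factors)
= 100000 (after 5 factors)
= 1000000 (after 6 factors)
= 10000000 (after 7 factors)
= 100000000 (after 8 factors)
= 1000000000 (after 9 factors)
= 10000000000 (after 10 factors)
= 10000000000

10000000000


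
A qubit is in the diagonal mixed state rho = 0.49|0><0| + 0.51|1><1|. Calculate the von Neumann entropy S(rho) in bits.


S = -p*log2(p) - (1-p)*log2(1-p)
p = 0.4900, 1-p = 0.5100
= -0.4900 * log2(0.4900) - 0.5100 * log2(0.5100)
= -(-0.5043) - (-0.4954)
= 0.9997

0.9997


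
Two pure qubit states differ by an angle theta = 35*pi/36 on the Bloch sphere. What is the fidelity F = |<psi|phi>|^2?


For states separated by angle theta on Bloch sphere:
F = cos^2(theta/2)
theta = 35*pi/36 = 3.0543
theta/2 = 1.5272
cos(theta/2) = 0.0436
F = 0.0019

0.0019


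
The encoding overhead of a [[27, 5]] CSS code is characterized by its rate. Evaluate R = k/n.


Code rate R = k/n
= 5/27
= 0.1852

0.1852


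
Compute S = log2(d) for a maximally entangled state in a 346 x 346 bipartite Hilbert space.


For a maximally entangled state in d x d:
S = log2(d) = log2(346)
= 8.4346

8.4346


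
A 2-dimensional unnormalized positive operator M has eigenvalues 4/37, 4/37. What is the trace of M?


tr(M) = sum of eigenvalues
= 4/37 + 4/37
= 8/37
= 0.2162

0.2162


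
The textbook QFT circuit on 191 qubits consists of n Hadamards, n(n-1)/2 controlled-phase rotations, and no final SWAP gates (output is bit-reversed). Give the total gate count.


Hadamard gates: 191
Controlled rotations: n*(n-1)/2 = 191*190/2 = 18145
SWAP gates: 0 (omitted)
Total = 191 + 18145
= 18336

18336


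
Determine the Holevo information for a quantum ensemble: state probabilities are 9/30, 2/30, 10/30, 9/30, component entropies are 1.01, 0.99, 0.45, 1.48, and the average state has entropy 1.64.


chi = S(rho) - sum_i p_i * S(rho_i)
Weighted entropy = 9/30 * 1.01 + 2/30 * 0.99 + 10/30 * 0.45 + 9/30 * 1.48
= 0.9630
chi = 1.64 - 0.9630
= 0.6770

0.6770


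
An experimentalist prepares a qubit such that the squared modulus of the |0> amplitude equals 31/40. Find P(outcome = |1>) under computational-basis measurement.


|alpha|^2 = 31/40 = 0.7750
|beta|^2 = 1 - 31/40 = 9/40 = 0.2250
P(|1>) = |beta|^2 = 0.2250

0.2250


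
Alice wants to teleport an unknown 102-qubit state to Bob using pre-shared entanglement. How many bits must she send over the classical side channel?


Quantum teleportation requires 2 classical bits per qubit teleported.
102 qubit(s) -> 2 * 102 = 204 classical bits

204


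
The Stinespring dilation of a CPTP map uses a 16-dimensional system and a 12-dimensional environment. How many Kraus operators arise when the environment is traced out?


Tracing out the environment in an orthonormal basis {|i>_E} gives Kraus operators K_i = <i|_E U |0>_E.
Number of Kraus operators = dim(H_env) = d_env
= 12

12


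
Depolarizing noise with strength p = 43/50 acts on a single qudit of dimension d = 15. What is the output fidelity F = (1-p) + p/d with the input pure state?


F = (1-p) + p/d
= (1 - 0.8600) + 0.8600/15
= 0.1400 + 0.0573
= 0.1973

0.1973


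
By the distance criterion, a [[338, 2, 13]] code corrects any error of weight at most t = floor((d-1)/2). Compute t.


Code parameters: [[338, 2, 13]], distance d = 13.
Number of correctable errors = floor((d-1)/2)
= floor((13 - 1)/2)
= floor(12/2)
= 6

6
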